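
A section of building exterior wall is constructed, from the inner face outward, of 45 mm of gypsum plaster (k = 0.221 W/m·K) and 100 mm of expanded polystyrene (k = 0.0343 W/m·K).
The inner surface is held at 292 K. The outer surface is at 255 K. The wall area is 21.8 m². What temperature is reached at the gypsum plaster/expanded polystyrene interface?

Treating each layer as a thermal resistance in series:
R_gypsum plaster = L/(kA) = 0.045/(0.221×21.8) = 0.00934 K/W
R_expanded polystyrene = L/(kA) = 0.1/(0.0343×21.8) = 0.1337 K/W
R_total = 0.1431 K/W;  Q = ΔT/R_total = 37/0.1431 = 258.6 W
T_interface = T_inner − Q·ΣR(inner→interface) = 292 − 259×0.00934

T ≈ 290 K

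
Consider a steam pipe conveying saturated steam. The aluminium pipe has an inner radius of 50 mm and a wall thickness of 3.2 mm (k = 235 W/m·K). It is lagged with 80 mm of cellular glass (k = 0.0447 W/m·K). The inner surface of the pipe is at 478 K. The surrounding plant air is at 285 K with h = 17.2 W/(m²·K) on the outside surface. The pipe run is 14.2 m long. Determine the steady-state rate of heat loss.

Q ≈ 821 W

Cylindrical conduction, so R = ln(r₂/r₁)/(2πkL) per layer, in series:
R_aluminium pipe wall = ln(53.2/50)/(2π×235×14.2) = 2.959×10^-6 K/W
R_cellular glass = ln(133.2/53.2)/(2π×0.0447×14.2) = 0.2301 K/W
R_outer film = 1/(h_o·2πr_oL) = 1/(17.2×2π×0.1332×14.2) = 0.004892 K/W
R_total = 0.235 K/W
Q = ΔT/R_total = 193/0.235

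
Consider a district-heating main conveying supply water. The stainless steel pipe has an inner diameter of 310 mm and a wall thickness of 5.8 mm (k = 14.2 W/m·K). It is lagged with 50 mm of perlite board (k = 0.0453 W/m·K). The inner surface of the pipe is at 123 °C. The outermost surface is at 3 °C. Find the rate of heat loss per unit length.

Cylindrical conduction, so R = ln(r₂/r₁)/(2πkL) per layer, in series:
R_stainless steel pipe wall = ln(160.8/155)/(2π×14.2×1) = 4.117×10^-4 K/W
R_perlite board = ln(210.8/160.8)/(2π×0.0453×1) = 0.9512 K/W
R_total = 0.9516 K/W
Q = ΔT/R_total = 120/0.9516

q′ ≈ 126 W/m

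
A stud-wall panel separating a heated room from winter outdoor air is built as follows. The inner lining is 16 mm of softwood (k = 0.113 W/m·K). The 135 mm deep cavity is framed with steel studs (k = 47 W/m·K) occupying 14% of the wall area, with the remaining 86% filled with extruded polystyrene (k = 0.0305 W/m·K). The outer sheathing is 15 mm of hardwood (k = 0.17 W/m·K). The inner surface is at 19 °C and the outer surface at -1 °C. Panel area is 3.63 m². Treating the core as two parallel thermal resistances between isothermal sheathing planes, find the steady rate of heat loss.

Sheathing layers in series; stud and cavity paths in parallel between them.
R_inner = 0.016/(0.113×3.63) = 0.03901 K/W
R_stud  = 0.135/(47×0.14×3.63) = 0.005652 K/W
R_cav   = 0.135/(0.0305×0.86×3.63) = 1.418 K/W
1/R_core = 1/R_stud + 1/R_cav → R_core = 0.00563 K/W
R_outer = 0.015/(0.17×3.63) = 0.02431 K/W
R_total = 0.06894 K/W
Q = ΔT/R_total = 20/0.06894

Q ≈ 290 W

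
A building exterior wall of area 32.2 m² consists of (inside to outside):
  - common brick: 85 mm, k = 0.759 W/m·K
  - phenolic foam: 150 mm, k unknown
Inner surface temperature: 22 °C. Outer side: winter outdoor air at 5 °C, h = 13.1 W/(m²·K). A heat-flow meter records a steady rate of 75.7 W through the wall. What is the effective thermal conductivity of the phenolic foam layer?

k ≈ 0.0213 W/(m·K)

Treating each layer as a thermal resistance in series:
R_common brick = L/(kA) = 0.085/(0.759×32.2) = 0.003478 K/W
R_outer film = 1/(h_o·A) = 1/(13.1×32.2) = 0.002371 K/W
Sum of known resistances R_other = 0.005849 K/W
Total R = ΔT/Q = 17/75.7 = 0.2246 K/W
R_phenolic foam = R_total − R_other = 0.2187 K/W
k = L/(R·A) = 0.15/(0.2187×32.2)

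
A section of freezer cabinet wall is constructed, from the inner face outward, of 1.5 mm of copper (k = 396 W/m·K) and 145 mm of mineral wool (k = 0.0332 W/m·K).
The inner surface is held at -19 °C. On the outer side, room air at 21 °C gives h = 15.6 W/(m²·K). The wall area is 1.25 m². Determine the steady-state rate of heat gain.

Q ≈ 11.3 W

Using the resistance-network approach (series):
R_copper = L/(kA) = 0.0015/(396×1.25) = 3.03×10^-6 K/W
R_mineral wool = L/(kA) = 0.145/(0.0332×1.25) = 3.494 K/W
R_outer film = 1/(h_o·A) = 1/(15.6×1.25) = 0.05128 K/W
R_total = 3.545 K/W
Q = ΔT / R_total = 40 / 3.545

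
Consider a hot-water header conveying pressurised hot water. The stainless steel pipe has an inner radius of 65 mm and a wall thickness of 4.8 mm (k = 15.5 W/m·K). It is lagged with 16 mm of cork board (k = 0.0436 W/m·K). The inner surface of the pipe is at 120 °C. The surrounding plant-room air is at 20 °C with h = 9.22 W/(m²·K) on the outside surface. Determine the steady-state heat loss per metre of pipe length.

For a radial system each layer contributes R = ln(r_out/r_in)/(2πkL); films add R = 1/(hA).
R_stainless steel pipe wall = ln(69.8/65)/(2π×15.5×1) = 7.316×10^-4 K/W
R_cork board = ln(85.8/69.8)/(2π×0.0436×1) = 0.7534 K/W
R_outer film = 1/(h_o·2πr_oL) = 1/(9.22×2π×0.0858×1) = 0.2012 K/W
R_total = 0.9553 K/W
Q = ΔT/R_total = 100/0.9553

q′ ≈ 105 W/m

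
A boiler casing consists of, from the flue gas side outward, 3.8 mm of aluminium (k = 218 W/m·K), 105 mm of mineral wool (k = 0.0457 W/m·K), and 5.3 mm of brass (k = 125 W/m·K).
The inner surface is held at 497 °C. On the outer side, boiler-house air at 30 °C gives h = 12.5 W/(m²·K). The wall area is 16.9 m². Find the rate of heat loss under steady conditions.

Treating each layer as a thermal resistance in series:
R_aluminium = L/(kA) = 0.0038/(218×16.9) = 1.031×10^-6 K/W
R_mineral wool = L/(kA) = 0.105/(0.0457×16.9) = 0.136 K/W
R_brass = L/(kA) = 0.0053/(125×16.9) = 2.509×10^-6 K/W
R_outer film = 1/(h_o·A) = 1/(12.5×16.9) = 0.004734 K/W
R_total = 0.1407 K/W
Q = ΔT / R_total = 467 / 0.1407

Q ≈ 3320 W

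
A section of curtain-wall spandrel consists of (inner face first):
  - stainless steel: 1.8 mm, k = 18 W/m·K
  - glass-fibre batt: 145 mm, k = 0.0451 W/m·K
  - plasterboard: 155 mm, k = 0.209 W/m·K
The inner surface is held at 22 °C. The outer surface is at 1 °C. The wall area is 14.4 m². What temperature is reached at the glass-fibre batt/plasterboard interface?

Model the wall as resistances in series:
R_stainless steel = L/(kA) = 0.0018/(18×14.4) = 6.944×10^-6 K/W
R_glass-fibre batt = L/(kA) = 0.145/(0.0451×14.4) = 0.2233 K/W
R_plasterboard = L/(kA) = 0.155/(0.209×14.4) = 0.0515 K/W
R_total = 0.2748 K/W;  Q = ΔT/R_total = 21/0.2748 = 76.43 W
T_interface = T_inner − Q·ΣR(inner→interface) = 22 − 76.4×0.2233

T ≈ 4.94 °C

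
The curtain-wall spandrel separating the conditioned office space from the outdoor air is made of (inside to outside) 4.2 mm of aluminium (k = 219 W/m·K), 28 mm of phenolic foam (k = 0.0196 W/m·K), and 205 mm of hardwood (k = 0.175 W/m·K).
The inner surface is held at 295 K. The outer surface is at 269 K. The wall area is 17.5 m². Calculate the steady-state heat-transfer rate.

Q ≈ 175 W

Model the wall as resistances in series:
R_aluminium = L/(kA) = 0.0042/(219×17.5) = 1.096×10^-6 K/W
R_phenolic foam = L/(kA) = 0.028/(0.0196×17.5) = 0.08163 K/W
R_hardwood = L/(kA) = 0.205/(0.175×17.5) = 0.06694 K/W
R_total = 0.1486 K/W
Q = ΔT / R_total = 26 / 0.1486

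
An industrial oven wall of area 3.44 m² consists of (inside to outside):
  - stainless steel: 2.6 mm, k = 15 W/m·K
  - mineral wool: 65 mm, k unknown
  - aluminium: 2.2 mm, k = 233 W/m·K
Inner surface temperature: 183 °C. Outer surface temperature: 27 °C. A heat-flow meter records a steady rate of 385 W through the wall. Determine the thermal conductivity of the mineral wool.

k ≈ 0.0466 W/(m·K)

Thermal resistances in series:
R_stainless steel = L/(kA) = 0.0026/(15×3.44) = 5.039×10^-5 K/W
R_aluminium = L/(kA) = 0.0022/(233×3.44) = 2.745×10^-6 K/W
Sum of known resistances R_other = 5.313×10^-5 K/W
Total R = ΔT/Q = 156/385 = 0.4052 K/W
R_mineral wool = R_total − R_other = 0.4051 K/W
k = L/(R·A) = 0.065/(0.4051×3.44)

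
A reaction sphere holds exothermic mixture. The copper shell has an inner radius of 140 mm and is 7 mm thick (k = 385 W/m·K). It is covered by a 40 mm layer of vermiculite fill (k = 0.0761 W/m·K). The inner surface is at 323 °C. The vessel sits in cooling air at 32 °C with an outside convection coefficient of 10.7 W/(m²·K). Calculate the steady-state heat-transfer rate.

Q ≈ 168 W

For a spherical shell R = (1/r₁ − 1/r₂)/(4πk); film R = 1/(h·4πr²). In series:
R_copper shell = (1/0.14 − 1/0.147)/(4π×385) = 7.03×10^-5 K/W
R_vermiculite fill = (1/0.147 − 1/0.187)/(4π×0.0761) = 1.522 K/W
R_outer film = 1/(h·4πr_o²) = 1/(10.7×4π×0.187²) = 0.2127 K/W
R_total = 1.734 K/W
Q = ΔT/R_total = 291/1.734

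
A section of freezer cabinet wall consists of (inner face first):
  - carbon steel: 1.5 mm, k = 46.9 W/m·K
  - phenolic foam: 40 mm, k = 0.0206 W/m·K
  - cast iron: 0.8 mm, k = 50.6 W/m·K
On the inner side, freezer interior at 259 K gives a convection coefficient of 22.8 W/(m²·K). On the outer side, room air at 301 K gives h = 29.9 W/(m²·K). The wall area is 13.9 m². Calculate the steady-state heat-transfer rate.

Model the wall as resistances in series:
R_inner film = 1/(h_i·A) = 1/(22.8×13.9) = 0.003155 K/W
R_carbon steel = L/(kA) = 0.0015/(46.9×13.9) = 2.301×10^-6 K/W
R_phenolic foam = L/(kA) = 0.04/(0.0206×13.9) = 0.1397 K/W
R_cast iron = L/(kA) = 0.0008/(50.6×13.9) = 1.137×10^-6 K/W
R_outer film = 1/(h_o·A) = 1/(29.9×13.9) = 0.002406 K/W
R_total = 0.1453 K/W
Q = ΔT / R_total = 42 / 0.1453

Q ≈ 289 W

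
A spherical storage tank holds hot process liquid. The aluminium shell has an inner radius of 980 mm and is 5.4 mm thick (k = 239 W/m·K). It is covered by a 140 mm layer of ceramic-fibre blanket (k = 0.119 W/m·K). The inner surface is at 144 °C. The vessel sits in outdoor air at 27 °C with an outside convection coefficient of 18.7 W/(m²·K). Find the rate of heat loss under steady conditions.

For a spherical shell R = (1/r₁ − 1/r₂)/(4πk); film R = 1/(h·4πr²). In series:
R_aluminium shell = (1/0.98 − 1/0.9854)/(4π×239) = 1.862×10^-6 K/W
R_ceramic-fibre blanket = (1/0.9854 − 1/1.1254)/(4π×0.119) = 0.08442 K/W
R_outer film = 1/(h·4πr_o²) = 1/(18.7×4π×1.1254²) = 0.00336 K/W
R_total = 0.08778 K/W
Q = ΔT/R_total = 117/0.08778

Q ≈ 1330 W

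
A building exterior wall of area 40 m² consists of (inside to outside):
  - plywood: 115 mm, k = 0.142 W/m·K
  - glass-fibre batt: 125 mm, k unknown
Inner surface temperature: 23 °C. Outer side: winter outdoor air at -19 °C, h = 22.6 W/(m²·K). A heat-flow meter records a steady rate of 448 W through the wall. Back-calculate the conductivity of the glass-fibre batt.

Using the resistance-network approach (series):
R_plywood = L/(kA) = 0.115/(0.142×40) = 0.02025 K/W
R_outer film = 1/(h_o·A) = 1/(22.6×40) = 0.001106 K/W
Sum of known resistances R_other = 0.02135 K/W
Total R = ΔT/Q = 42/448 = 0.09375 K/W
R_glass-fibre batt = R_total − R_other = 0.0724 K/W
k = L/(R·A) = 0.125/(0.0724×40)

k ≈ 0.0432 W/(m·K)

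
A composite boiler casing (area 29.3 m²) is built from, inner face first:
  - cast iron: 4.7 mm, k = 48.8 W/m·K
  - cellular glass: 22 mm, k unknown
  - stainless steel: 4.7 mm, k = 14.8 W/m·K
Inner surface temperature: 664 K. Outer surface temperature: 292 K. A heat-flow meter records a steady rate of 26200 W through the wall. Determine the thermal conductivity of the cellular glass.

k ≈ 0.0529 W/(m·K)

Treating each layer as a thermal resistance in series:
R_cast iron = L/(kA) = 0.0047/(48.8×29.3) = 3.287×10^-6 K/W
R_stainless steel = L/(kA) = 0.0047/(14.8×29.3) = 1.084×10^-5 K/W
Sum of known resistances R_other = 1.413×10^-5 K/W
Total R = ΔT/Q = 372/26200 = 0.0142 K/W
R_cellular glass = R_total − R_other = 0.01418 K/W
k = L/(R·A) = 0.022/(0.01418×29.3)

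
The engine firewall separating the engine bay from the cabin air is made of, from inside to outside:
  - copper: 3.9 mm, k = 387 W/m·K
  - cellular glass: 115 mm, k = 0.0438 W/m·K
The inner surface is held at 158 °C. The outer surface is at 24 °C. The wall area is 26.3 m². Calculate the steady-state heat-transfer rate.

Using the resistance-network approach (series):
R_copper = L/(kA) = 0.0039/(387×26.3) = 3.832×10^-7 K/W
R_cellular glass = L/(kA) = 0.115/(0.0438×26.3) = 0.09983 K/W
R_total = 0.09983 K/W
Q = ΔT / R_total = 134 / 0.09983

Q ≈ 1340 W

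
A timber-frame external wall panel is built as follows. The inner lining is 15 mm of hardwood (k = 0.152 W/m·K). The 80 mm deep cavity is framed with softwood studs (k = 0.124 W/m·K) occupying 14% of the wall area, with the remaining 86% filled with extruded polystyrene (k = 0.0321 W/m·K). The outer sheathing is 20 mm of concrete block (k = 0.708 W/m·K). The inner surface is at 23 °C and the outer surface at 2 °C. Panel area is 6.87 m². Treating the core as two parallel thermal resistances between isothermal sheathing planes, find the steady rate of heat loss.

Q ≈ 75.7 W

Sheathing layers in series; stud and cavity paths in parallel between them.
R_inner = 0.015/(0.152×6.87) = 0.01436 K/W
R_stud  = 0.08/(0.124×0.14×6.87) = 0.6708 K/W
R_cav   = 0.08/(0.0321×0.86×6.87) = 0.4218 K/W
1/R_core = 1/R_stud + 1/R_cav → R_core = 0.259 K/W
R_outer = 0.02/(0.708×6.87) = 0.004112 K/W
R_total = 0.2774 K/W
Q = ΔT/R_total = 21/0.2774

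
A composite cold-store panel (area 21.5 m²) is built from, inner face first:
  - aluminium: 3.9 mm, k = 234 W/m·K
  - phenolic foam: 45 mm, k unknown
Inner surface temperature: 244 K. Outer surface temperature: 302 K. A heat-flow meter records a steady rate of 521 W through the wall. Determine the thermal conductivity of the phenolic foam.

k ≈ 0.0188 W/(m·K)

Model the wall as resistances in series:
R_aluminium = L/(kA) = 0.0039/(234×21.5) = 7.752×10^-7 K/W
Sum of known resistances R_other = 7.752×10^-7 K/W
Total R = ΔT/Q = 58/521 = 0.1113 K/W
R_phenolic foam = R_total − R_other = 0.1113 K/W
k = L/(R·A) = 0.045/(0.1113×21.5)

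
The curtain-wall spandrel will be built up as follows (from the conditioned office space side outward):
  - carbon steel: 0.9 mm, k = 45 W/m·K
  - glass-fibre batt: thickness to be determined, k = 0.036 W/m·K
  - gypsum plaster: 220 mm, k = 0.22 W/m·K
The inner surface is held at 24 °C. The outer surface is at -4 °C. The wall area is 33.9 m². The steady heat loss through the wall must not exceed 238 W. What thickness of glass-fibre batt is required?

Treating each layer as a thermal resistance in series:
R_carbon steel = L/(kA) = 0.0009/(45×33.9) = 5.9×10^-7 K/W
R_gypsum plaster = L/(kA) = 0.22/(0.22×33.9) = 0.0295 K/W
Sum of the known resistances R_other = 0.0295 K/W
Required total resistance R_tot = ΔT/Q_allow = 28/238 = 0.1176 K/W
R_glass-fibre batt = R_tot − R_other = 0.08815 K/W
L = R·k·A = 0.08815×0.036×33.9

L ≈ 108 mm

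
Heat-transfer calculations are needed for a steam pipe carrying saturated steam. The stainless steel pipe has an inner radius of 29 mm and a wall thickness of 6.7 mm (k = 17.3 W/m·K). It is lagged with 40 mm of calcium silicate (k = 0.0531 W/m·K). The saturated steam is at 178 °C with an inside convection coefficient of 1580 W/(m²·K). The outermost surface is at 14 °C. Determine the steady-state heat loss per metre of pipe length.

For a radial system each layer contributes R = ln(r_out/r_in)/(2πkL); films add R = 1/(hA).
R_inner film = 1/(h_i·2πr₁L) = 1/(1580×2π×0.029×1) = 0.003473 K/W
R_stainless steel pipe wall = ln(35.7/29)/(2π×17.3×1) = 0.001912 K/W
R_calcium silicate = ln(75.7/35.7)/(2π×0.0531×1) = 2.253 K/W
R_total = 2.258 K/W
Q = ΔT/R_total = 164/2.258

q′ ≈ 72.6 W/m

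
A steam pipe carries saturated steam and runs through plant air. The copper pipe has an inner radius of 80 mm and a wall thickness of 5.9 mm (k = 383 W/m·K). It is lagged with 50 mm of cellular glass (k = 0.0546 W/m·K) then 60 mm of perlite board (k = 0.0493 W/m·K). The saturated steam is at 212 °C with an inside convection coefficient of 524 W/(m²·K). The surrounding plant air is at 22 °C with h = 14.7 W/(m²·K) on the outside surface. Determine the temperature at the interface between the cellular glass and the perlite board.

Radial resistances (cylindrical: R_cond = ln(r_o/r_i)/(2πkL), R_conv = 1/(h·2πrL)):
R_inner film = 1/(h_i·2πr₁L) = 1/(524×2π×0.08×1) = 0.003797 K/W
R_copper pipe wall = ln(85.9/80)/(2π×383×1) = 2.957×10^-5 K/W
R_cellular glass = ln(135.9/85.9)/(2π×0.0546×1) = 1.337 K/W
R_perlite board = ln(195.9/135.9)/(2π×0.0493×1) = 1.181 K/W
R_outer film = 1/(h_o·2πr_oL) = 1/(14.7×2π×0.1959×1) = 0.05527 K/W
R_total = 2.577 K/W
Q = ΔT/R_total = 190/2.577
Q = 73.7 W/m
T_interface = T_inner − Q·ΣR(inner→interface) = 212 − 73.7×1.341

T ≈ 113 °C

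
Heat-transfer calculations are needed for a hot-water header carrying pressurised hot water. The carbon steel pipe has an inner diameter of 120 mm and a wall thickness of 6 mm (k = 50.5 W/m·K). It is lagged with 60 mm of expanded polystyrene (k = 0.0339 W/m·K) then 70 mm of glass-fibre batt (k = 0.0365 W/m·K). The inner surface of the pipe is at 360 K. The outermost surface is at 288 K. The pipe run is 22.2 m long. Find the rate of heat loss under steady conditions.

For a radial system each layer contributes R = ln(r_out/r_in)/(2πkL); films add R = 1/(hA).
R_carbon steel pipe wall = ln(66/60)/(2π×50.5×22.2) = 1.353×10^-5 K/W
R_expanded polystyrene = ln(126/66)/(2π×0.0339×22.2) = 0.1367 K/W
R_glass-fibre batt = ln(196/126)/(2π×0.0365×22.2) = 0.08678 K/W
R_total = 0.2235 K/W
Q = ΔT/R_total = 72/0.2235

Q ≈ 322 W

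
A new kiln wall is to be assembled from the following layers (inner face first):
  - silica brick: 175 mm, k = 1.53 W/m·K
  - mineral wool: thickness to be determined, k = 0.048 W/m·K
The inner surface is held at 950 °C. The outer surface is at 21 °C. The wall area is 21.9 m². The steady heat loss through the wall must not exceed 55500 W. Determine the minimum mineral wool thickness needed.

Using the resistance-network approach (series):
R_silica brick = L/(kA) = 0.175/(1.53×21.9) = 0.005223 K/W
Sum of the known resistances R_other = 0.005223 K/W
Required total resistance R_tot = ΔT/Q_allow = 929/55500 = 0.01674 K/W
R_mineral wool = R_tot − R_other = 0.01152 K/W
L = R·k·A = 0.01152×0.048×21.9

L ≈ 12.1 mm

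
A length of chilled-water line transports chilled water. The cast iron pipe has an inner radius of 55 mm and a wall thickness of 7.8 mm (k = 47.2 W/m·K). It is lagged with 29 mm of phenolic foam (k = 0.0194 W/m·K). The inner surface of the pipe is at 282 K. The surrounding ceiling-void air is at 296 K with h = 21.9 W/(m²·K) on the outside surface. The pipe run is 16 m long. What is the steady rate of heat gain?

Treating each annulus and film as a series resistance:
R_cast iron pipe wall = ln(62.8/55)/(2π×47.2×16) = 2.795×10^-5 K/W
R_phenolic foam = ln(91.8/62.8)/(2π×0.0194×16) = 0.1947 K/W
R_outer film = 1/(h_o·2πr_oL) = 1/(21.9×2π×0.0918×16) = 0.004948 K/W
R_total = 0.1996 K/W
Q = ΔT/R_total = 14/0.1996

Q ≈ 70.1 W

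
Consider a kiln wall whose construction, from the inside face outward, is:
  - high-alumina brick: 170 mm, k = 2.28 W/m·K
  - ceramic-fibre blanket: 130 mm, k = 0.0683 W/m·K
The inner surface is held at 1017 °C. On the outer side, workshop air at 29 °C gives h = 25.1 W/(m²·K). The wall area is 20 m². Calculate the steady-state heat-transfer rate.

Using the resistance-network approach (series):
R_high-alumina brick = L/(kA) = 0.17/(2.28×20) = 0.003728 K/W
R_ceramic-fibre blanket = L/(kA) = 0.13/(0.0683×20) = 0.09517 K/W
R_outer film = 1/(h_o·A) = 1/(25.1×20) = 0.001992 K/W
R_total = 0.1009 K/W
Q = ΔT / R_total = 988 / 0.1009

Q ≈ 9790 W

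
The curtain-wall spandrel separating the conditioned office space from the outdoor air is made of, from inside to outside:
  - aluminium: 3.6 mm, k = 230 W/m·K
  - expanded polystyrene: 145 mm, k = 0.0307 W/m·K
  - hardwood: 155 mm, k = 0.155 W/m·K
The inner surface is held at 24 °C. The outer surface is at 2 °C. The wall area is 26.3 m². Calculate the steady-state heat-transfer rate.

Series thermal resistances:
R_aluminium = L/(kA) = 0.0036/(230×26.3) = 5.951×10^-7 K/W
R_expanded polystyrene = L/(kA) = 0.145/(0.0307×26.3) = 0.1796 K/W
R_hardwood = L/(kA) = 0.155/(0.155×26.3) = 0.03802 K/W
R_total = 0.2176 K/W
Q = ΔT / R_total = 22 / 0.2176

Q ≈ 101 W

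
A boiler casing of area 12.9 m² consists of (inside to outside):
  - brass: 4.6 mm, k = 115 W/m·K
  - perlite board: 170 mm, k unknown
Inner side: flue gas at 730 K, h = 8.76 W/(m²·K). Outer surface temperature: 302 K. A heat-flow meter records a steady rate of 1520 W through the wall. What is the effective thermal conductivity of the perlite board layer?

k ≈ 0.0483 W/(m·K)

Treating each layer as a thermal resistance in series:
R_inner film = 1/(h_i·A) = 1/(8.76×12.9) = 0.008849 K/W
R_brass = L/(kA) = 0.0046/(115×12.9) = 3.101×10^-6 K/W
Sum of known resistances R_other = 0.008852 K/W
Total R = ΔT/Q = 428/1520 = 0.2816 K/W
R_perlite board = R_total − R_other = 0.2727 K/W
k = L/(R·A) = 0.17/(0.2727×12.9)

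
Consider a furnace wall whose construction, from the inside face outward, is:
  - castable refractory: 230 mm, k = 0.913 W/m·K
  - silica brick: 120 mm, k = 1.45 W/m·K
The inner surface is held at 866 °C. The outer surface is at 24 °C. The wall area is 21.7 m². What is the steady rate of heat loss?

Q ≈ 54600 W

Treating each layer as a thermal resistance in series:
R_castable refractory = L/(kA) = 0.23/(0.913×21.7) = 0.01161 K/W
R_silica brick = L/(kA) = 0.12/(1.45×21.7) = 0.003814 K/W
R_total = 0.01542 K/W
Q = ΔT / R_total = 842 / 0.01542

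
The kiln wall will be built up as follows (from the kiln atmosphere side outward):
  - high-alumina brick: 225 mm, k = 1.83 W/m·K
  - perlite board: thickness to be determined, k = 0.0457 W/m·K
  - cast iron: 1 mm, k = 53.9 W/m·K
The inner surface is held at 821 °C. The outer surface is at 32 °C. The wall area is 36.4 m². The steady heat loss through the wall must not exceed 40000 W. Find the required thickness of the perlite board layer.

Series thermal resistances:
R_high-alumina brick = L/(kA) = 0.225/(1.83×36.4) = 0.003378 K/W
R_cast iron = L/(kA) = 0.001/(53.9×36.4) = 5.097×10^-7 K/W
Sum of the known resistances R_other = 0.003378 K/W
Required total resistance R_tot = ΔT/Q_allow = 789/40000 = 0.01972 K/W
R_perlite board = R_tot − R_other = 0.01635 K/W
L = R·k·A = 0.01635×0.0457×36.4

L ≈ 27.2 mm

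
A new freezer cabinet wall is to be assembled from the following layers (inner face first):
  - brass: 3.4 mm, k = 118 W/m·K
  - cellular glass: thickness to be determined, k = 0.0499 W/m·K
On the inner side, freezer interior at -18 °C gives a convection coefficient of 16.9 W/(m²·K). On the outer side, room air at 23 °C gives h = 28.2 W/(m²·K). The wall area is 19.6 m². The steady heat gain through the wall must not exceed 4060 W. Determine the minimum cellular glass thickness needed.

L ≈ 5.15 mm

Using the resistance-network approach (series):
R_inner film = 1/(h_i·A) = 1/(16.9×19.6) = 0.003019 K/W
R_brass = L/(kA) = 0.0034/(118×19.6) = 1.47×10^-6 K/W
R_outer film = 1/(h_o·A) = 1/(28.2×19.6) = 0.001809 K/W
Sum of the known resistances R_other = 0.00483 K/W
Required total resistance R_tot = ΔT/Q_allow = 41/4060 = 0.0101 K/W
R_cellular glass = R_tot − R_other = 0.005269 K/W
L = R·k·A = 0.005269×0.0499×19.6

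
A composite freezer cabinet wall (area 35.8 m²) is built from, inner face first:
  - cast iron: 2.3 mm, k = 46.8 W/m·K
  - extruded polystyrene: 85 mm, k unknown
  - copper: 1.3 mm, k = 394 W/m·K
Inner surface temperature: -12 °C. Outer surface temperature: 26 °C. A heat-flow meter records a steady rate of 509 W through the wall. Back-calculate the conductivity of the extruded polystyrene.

k ≈ 0.0318 W/(m·K)

Treating each layer as a thermal resistance in series:
R_cast iron = L/(kA) = 0.0023/(46.8×35.8) = 1.373×10^-6 K/W
R_copper = L/(kA) = 0.0013/(394×35.8) = 9.216×10^-8 K/W
Sum of known resistances R_other = 1.465×10^-6 K/W
Total R = ΔT/Q = 38/509 = 0.07466 K/W
R_extruded polystyrene = R_total − R_other = 0.07465 K/W
k = L/(R·A) = 0.085/(0.07465×35.8)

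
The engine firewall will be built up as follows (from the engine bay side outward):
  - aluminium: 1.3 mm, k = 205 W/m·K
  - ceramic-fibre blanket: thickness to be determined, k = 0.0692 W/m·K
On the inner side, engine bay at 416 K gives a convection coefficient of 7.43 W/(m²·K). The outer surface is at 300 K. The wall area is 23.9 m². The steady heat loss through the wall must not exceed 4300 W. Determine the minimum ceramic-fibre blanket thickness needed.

Treating each layer as a thermal resistance in series:
R_inner film = 1/(h_i·A) = 1/(7.43×23.9) = 0.005631 K/W
R_aluminium = L/(kA) = 0.0013/(205×23.9) = 2.653×10^-7 K/W
Sum of the known resistances R_other = 0.005632 K/W
Required total resistance R_tot = ΔT/Q_allow = 116/4300 = 0.02698 K/W
R_ceramic-fibre blanket = R_tot − R_other = 0.02135 K/W
L = R·k·A = 0.02135×0.0692×23.9

L ≈ 35.3 mm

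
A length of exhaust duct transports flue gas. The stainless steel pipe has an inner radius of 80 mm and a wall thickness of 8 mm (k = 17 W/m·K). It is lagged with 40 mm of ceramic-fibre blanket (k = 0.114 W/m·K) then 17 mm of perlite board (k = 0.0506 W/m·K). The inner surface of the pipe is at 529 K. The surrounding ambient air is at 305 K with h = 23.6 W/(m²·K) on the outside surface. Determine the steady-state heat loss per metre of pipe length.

q′ ≈ 233 W/m

Cylindrical conduction, so R = ln(r₂/r₁)/(2πkL) per layer, in series:
R_stainless steel pipe wall = ln(88/80)/(2π×17×1) = 8.923×10^-4 K/W
R_ceramic-fibre blanket = ln(128/88)/(2π×0.114×1) = 0.5231 K/W
R_perlite board = ln(145/128)/(2π×0.0506×1) = 0.3922 K/W
R_outer film = 1/(h_o·2πr_oL) = 1/(23.6×2π×0.145×1) = 0.04651 K/W
R_total = 0.9627 K/W
Q = ΔT/R_total = 224/0.9627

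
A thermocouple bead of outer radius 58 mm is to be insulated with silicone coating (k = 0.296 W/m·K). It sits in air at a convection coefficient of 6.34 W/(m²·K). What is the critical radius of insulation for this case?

For a sphere r_cr = 2k/h = 2×0.296/6.34
r_cr = 93.4 mm; since the bare radius (58 mm) is below r_cr, adding a thin layer of insulation will *increase* heat loss.

r_cr ≈ 93.4 mm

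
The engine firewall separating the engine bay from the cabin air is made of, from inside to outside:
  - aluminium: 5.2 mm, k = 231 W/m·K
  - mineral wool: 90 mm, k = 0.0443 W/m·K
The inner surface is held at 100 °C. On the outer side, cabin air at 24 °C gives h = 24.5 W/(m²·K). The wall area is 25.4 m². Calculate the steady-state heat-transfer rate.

Thermal resistances in series:
R_aluminium = L/(kA) = 0.0052/(231×25.4) = 8.863×10^-7 K/W
R_mineral wool = L/(kA) = 0.09/(0.0443×25.4) = 0.07998 K/W
R_outer film = 1/(h_o·A) = 1/(24.5×25.4) = 0.001607 K/W
R_total = 0.08159 K/W
Q = ΔT / R_total = 76 / 0.08159

Q ≈ 931 W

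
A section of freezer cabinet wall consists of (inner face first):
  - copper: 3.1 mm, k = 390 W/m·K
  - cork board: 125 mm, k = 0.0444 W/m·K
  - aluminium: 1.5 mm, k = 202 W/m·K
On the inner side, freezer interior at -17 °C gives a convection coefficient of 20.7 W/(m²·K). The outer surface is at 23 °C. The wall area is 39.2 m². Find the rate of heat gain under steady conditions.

Q ≈ 548 W

Using the resistance-network approach (series):
R_inner film = 1/(h_i·A) = 1/(20.7×39.2) = 0.001232 K/W
R_copper = L/(kA) = 0.0031/(390×39.2) = 2.028×10^-7 K/W
R_cork board = L/(kA) = 0.125/(0.0444×39.2) = 0.07182 K/W
R_aluminium = L/(kA) = 0.0015/(202×39.2) = 1.894×10^-7 K/W
R_total = 0.07305 K/W
Q = ΔT / R_total = 40 / 0.07305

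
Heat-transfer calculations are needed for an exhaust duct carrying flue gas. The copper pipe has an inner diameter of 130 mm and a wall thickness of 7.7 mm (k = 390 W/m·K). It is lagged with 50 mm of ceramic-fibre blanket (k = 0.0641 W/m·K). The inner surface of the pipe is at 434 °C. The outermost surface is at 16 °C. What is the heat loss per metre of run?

Cylindrical conduction, so R = ln(r₂/r₁)/(2πkL) per layer, in series:
R_copper pipe wall = ln(72.7/65)/(2π×390×1) = 4.569×10^-5 K/W
R_ceramic-fibre blanket = ln(122.7/72.7)/(2π×0.0641×1) = 1.3 K/W
R_total = 1.3 K/W
Q = ΔT/R_total = 418/1.3

q′ ≈ 322 W/m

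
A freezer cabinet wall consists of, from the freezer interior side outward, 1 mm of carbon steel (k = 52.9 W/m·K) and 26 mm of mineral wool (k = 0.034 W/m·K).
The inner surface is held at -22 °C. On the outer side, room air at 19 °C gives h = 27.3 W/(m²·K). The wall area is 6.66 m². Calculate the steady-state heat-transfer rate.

Q ≈ 341 W

Treating each layer as a thermal resistance in series:
R_carbon steel = L/(kA) = 0.001/(52.9×6.66) = 2.838×10^-6 K/W
R_mineral wool = L/(kA) = 0.026/(0.034×6.66) = 0.1148 K/W
R_outer film = 1/(h_o·A) = 1/(27.3×6.66) = 0.0055 K/W
R_total = 0.1203 K/W
Q = ΔT / R_total = 41 / 0.1203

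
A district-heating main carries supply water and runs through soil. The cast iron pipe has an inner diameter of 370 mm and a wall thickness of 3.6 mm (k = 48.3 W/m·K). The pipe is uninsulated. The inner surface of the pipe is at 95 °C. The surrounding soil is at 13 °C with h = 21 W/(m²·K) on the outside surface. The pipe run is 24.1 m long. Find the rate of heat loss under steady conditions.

Cylindrical conduction, so R = ln(r₂/r₁)/(2πkL) per layer, in series:
R_cast iron pipe wall = ln(188.6/185)/(2π×48.3×24.1) = 2.635×10^-6 K/W
R_outer film = 1/(h_o·2πr_oL) = 1/(21×2π×0.1886×24.1) = 0.001667 K/W
R_total = 0.00167 K/W
Q = ΔT/R_total = 82/0.00167

Q ≈ 49100 W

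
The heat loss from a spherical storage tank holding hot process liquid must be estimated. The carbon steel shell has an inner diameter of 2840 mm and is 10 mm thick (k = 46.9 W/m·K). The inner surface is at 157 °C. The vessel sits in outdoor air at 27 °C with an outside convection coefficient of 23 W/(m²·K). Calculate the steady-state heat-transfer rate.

Spherical conduction: R = (1/r_in − 1/r_out)/(4πk) per layer; series-sum.
R_carbon steel shell = (1/1.42 − 1/1.43)/(4π×46.9) = 8.356×10^-6 K/W
R_outer film = 1/(h·4πr_o²) = 1/(23×4π×1.43²) = 0.001692 K/W
R_total = 0.0017 K/W
Q = ΔT/R_total = 130/0.0017

Q ≈ 76500 W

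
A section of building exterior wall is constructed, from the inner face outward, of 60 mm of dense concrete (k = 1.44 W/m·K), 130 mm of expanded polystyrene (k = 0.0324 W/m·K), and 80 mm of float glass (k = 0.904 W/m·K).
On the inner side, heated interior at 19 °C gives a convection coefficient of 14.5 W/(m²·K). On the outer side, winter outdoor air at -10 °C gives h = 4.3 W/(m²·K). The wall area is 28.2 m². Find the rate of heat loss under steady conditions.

Treating each layer as a thermal resistance in series:
R_inner film = 1/(h_i·A) = 1/(14.5×28.2) = 0.002446 K/W
R_dense concrete = L/(kA) = 0.06/(1.44×28.2) = 0.001478 K/W
R_expanded polystyrene = L/(kA) = 0.13/(0.0324×28.2) = 0.1423 K/W
R_float glass = L/(kA) = 0.08/(0.904×28.2) = 0.003138 K/W
R_outer film = 1/(h_o·A) = 1/(4.3×28.2) = 0.008247 K/W
R_total = 0.1576 K/W
Q = ΔT / R_total = 29 / 0.1576

Q ≈ 184 W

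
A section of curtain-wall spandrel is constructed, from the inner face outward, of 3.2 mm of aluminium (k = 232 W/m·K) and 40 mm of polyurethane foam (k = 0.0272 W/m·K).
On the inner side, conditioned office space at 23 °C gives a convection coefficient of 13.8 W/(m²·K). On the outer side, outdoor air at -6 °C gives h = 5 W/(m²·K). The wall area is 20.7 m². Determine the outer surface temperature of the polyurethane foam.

Series thermal resistances:
R_inner film = 1/(h_i·A) = 1/(13.8×20.7) = 0.003501 K/W
R_aluminium = L/(kA) = 0.0032/(232×20.7) = 6.663×10^-7 K/W
R_polyurethane foam = L/(kA) = 0.04/(0.0272×20.7) = 0.07104 K/W
R_outer film = 1/(h_o·A) = 1/(5×20.7) = 0.009662 K/W
R_total = 0.08421 K/W;  Q = ΔT/R_total = 29/0.08421 = 344.4 W
T_interface = T_inner − Q·ΣR(inner→interface) = 23 − 344×0.07454

T ≈ -2.67 °C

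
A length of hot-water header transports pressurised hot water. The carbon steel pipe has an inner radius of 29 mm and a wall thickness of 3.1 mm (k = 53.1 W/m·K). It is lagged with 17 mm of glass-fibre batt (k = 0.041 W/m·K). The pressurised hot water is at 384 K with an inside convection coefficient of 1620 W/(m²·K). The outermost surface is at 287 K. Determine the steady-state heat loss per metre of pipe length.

q′ ≈ 58.7 W/m

Cylindrical conduction, so R = ln(r₂/r₁)/(2πkL) per layer, in series:
R_inner film = 1/(h_i·2πr₁L) = 1/(1620×2π×0.029×1) = 0.003388 K/W
R_carbon steel pipe wall = ln(32.1/29)/(2π×53.1×1) = 3.044×10^-4 K/W
R_glass-fibre batt = ln(49.1/32.1)/(2π×0.041×1) = 1.65 K/W
R_total = 1.653 K/W
Q = ΔT/R_total = 97/1.653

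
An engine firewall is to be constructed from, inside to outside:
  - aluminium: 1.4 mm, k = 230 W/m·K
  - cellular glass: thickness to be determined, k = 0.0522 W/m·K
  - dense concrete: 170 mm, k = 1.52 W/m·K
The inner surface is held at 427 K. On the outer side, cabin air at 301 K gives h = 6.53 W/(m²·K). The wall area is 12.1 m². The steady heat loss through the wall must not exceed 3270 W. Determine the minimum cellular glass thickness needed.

Using the resistance-network approach (series):
R_aluminium = L/(kA) = 0.0014/(230×12.1) = 5.031×10^-7 K/W
R_dense concrete = L/(kA) = 0.17/(1.52×12.1) = 0.009243 K/W
R_outer film = 1/(h_o·A) = 1/(6.53×12.1) = 0.01266 K/W
Sum of the known resistances R_other = 0.0219 K/W
Required total resistance R_tot = ΔT/Q_allow = 126/3270 = 0.03853 K/W
R_cellular glass = R_tot − R_other = 0.01663 K/W
L = R·k·A = 0.01663×0.0522×12.1

L ≈ 10.5 mm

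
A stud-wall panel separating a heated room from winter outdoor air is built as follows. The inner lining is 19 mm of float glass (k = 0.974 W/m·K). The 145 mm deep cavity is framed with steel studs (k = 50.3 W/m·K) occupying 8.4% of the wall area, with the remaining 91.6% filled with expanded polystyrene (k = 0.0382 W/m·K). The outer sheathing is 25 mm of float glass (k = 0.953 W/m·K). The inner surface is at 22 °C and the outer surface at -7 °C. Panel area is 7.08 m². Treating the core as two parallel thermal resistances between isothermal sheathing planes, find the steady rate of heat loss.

Sheathing layers in series; stud and cavity paths in parallel between them.
R_inner = 0.019/(0.974×7.08) = 0.002755 K/W
R_stud  = 0.145/(50.3×0.084×7.08) = 0.004847 K/W
R_cav   = 0.145/(0.0382×0.916×7.08) = 0.5853 K/W
1/R_core = 1/R_stud + 1/R_cav → R_core = 0.004807 K/W
R_outer = 0.025/(0.953×7.08) = 0.003705 K/W
R_total = 0.01127 K/W
Q = ΔT/R_total = 29/0.01127

Q ≈ 2570 W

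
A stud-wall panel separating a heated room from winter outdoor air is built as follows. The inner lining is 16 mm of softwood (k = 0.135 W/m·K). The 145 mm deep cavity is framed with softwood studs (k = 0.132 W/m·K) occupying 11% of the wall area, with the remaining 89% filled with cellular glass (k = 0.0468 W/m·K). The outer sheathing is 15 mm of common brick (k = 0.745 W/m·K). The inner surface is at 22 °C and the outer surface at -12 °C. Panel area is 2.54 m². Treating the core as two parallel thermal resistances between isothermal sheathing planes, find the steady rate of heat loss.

Sheathing layers in series; stud and cavity paths in parallel between them.
R_inner = 0.016/(0.135×2.54) = 0.04666 K/W
R_stud  = 0.145/(0.132×0.11×2.54) = 3.932 K/W
R_cav   = 0.145/(0.0468×0.89×2.54) = 1.371 K/W
1/R_core = 1/R_stud + 1/R_cav → R_core = 1.016 K/W
R_outer = 0.015/(0.745×2.54) = 0.007927 K/W
R_total = 1.071 K/W
Q = ΔT/R_total = 34/1.071

Q ≈ 31.7 W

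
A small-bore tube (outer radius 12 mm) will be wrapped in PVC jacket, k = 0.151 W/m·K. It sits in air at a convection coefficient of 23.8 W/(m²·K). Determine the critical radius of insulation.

r_cr ≈ 6.34 mm

For a cylinder r_cr = k/h = 0.151/23.8
r_cr = 6.34 mm; since the bare radius (12 mm) is above r_cr, any added insulation will reduce heat loss.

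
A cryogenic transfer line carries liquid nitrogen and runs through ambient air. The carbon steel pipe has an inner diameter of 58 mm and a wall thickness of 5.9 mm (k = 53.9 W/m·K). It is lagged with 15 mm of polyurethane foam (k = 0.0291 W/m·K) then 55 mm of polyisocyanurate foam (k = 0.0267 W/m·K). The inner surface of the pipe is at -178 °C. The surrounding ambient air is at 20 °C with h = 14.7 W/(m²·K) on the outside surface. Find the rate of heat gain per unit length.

q′ ≈ 30.5 W/m

Per-layer cylindrical resistances, series-summed:
R_carbon steel pipe wall = ln(34.9/29)/(2π×53.9×1) = 5.468×10^-4 K/W
R_polyurethane foam = ln(49.9/34.9)/(2π×0.0291×1) = 1.955 K/W
R_polyisocyanurate foam = ln(104.9/49.9)/(2π×0.0267×1) = 4.429 K/W
R_outer film = 1/(h_o·2πr_oL) = 1/(14.7×2π×0.1049×1) = 0.1032 K/W
R_total = 6.488 K/W
Q = ΔT/R_total = 198/6.488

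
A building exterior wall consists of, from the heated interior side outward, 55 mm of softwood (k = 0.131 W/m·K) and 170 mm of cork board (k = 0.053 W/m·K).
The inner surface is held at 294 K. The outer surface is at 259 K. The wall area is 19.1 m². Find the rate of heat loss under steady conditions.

Thermal resistances in series:
R_softwood = L/(kA) = 0.055/(0.131×19.1) = 0.02198 K/W
R_cork board = L/(kA) = 0.17/(0.053×19.1) = 0.1679 K/W
R_total = 0.1899 K/W
Q = ΔT / R_total = 35 / 0.1899

Q ≈ 184 W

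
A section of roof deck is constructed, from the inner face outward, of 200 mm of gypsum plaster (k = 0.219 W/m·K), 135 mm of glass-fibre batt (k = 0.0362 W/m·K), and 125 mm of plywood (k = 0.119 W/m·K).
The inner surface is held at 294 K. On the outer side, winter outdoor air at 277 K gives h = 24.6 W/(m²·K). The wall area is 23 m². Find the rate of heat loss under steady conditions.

Using the resistance-network approach (series):
R_gypsum plaster = L/(kA) = 0.2/(0.219×23) = 0.03971 K/W
R_glass-fibre batt = L/(kA) = 0.135/(0.0362×23) = 0.1621 K/W
R_plywood = L/(kA) = 0.125/(0.119×23) = 0.04567 K/W
R_outer film = 1/(h_o·A) = 1/(24.6×23) = 0.001767 K/W
R_total = 0.2493 K/W
Q = ΔT / R_total = 17 / 0.2493

Q ≈ 68.2 W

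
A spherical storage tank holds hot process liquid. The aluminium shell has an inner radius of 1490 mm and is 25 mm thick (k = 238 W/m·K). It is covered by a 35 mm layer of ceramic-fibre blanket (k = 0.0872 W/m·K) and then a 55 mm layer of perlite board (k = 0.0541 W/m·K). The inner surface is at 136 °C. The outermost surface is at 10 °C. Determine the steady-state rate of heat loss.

Spherical conduction: R = (1/r_in − 1/r_out)/(4πk) per layer; series-sum.
R_aluminium shell = (1/1.49 − 1/1.515)/(4π×238) = 3.703×10^-6 K/W
R_ceramic-fibre blanket = (1/1.515 − 1/1.55)/(4π×0.0872) = 0.0136 K/W
R_perlite board = (1/1.55 − 1/1.605)/(4π×0.0541) = 0.03252 K/W
R_total = 0.04613 K/W
Q = ΔT/R_total = 126/0.04613

Q ≈ 2730 W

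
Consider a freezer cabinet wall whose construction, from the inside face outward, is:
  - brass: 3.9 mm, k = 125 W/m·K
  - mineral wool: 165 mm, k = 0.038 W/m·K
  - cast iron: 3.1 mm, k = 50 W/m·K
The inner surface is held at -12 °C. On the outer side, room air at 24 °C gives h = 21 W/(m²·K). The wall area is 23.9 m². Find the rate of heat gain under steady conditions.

Q ≈ 196 W

Series thermal resistances:
R_brass = L/(kA) = 0.0039/(125×23.9) = 1.305×10^-6 K/W
R_mineral wool = L/(kA) = 0.165/(0.038×23.9) = 0.1817 K/W
R_cast iron = L/(kA) = 0.0031/(50×23.9) = 2.594×10^-6 K/W
R_outer film = 1/(h_o·A) = 1/(21×23.9) = 0.001992 K/W
R_total = 0.1837 K/W
Q = ΔT / R_total = 36 / 0.1837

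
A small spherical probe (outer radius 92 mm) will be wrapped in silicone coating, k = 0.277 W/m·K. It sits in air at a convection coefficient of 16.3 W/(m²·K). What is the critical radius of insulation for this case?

r_cr ≈ 34 mm

For a sphere r_cr = 2k/h = 2×0.277/16.3
r_cr = 34 mm; since the bare radius (92 mm) is above r_cr, any added insulation will reduce heat loss.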